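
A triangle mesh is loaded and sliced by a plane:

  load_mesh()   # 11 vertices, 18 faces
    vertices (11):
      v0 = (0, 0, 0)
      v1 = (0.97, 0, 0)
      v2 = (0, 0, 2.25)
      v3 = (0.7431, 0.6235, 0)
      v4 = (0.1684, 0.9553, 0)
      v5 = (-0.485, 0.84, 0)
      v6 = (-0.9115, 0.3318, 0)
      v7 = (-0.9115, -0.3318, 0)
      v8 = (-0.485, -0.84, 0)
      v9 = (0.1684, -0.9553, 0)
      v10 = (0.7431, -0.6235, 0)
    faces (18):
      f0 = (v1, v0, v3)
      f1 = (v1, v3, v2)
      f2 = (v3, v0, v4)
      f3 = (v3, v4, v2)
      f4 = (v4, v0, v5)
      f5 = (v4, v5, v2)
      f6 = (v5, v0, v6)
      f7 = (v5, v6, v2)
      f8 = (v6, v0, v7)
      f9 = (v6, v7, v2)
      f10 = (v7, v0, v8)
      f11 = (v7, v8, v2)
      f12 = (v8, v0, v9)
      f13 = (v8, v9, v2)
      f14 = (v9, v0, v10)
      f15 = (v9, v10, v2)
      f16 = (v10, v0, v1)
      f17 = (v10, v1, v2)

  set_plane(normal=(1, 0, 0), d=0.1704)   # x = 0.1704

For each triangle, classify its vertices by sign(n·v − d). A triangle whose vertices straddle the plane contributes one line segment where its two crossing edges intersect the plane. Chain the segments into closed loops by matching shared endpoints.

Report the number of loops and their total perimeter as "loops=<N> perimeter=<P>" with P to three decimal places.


Straddling triangles (8 of 18):
  (v1,v0,v3) [+-+] → (0.1704, 0, 0)–(0.1704, 0.142975, 0)  len=0.1430
  (v1,v3,v2) [++-] → (0.1704, 0.142975, 1.73405)–(0.1704, 0, 1.85474)  len=0.1871
  (v3,v0,v4) [+--] → (0.1704, 0.142975, 0)–(0.1704, 0.954145, 0)  len=0.8112
  (v3,v4,v2) [+--] → (0.1704, 0.954145, 0)–(0.1704, 0.142975, 1.73405)  len=1.9144
  (v9,v0,v10) [--+] → (0.1704, -0.142975, 0)–(0.1704, -0.954145, 0)  len=0.8112
  (v9,v10,v2) [-+-] → (0.1704, -0.954145, 0)–(0.1704, -0.142975, 1.73405)  len=1.9144
  (v10,v0,v1) [+-+] → (0.1704, -0.142975, 0)–(0.1704, 0, 0)  len=0.1430
  (v10,v1,v2) [++-] → (0.1704, 0, 1.85474)–(0.1704, -0.142975, 1.73405)  len=0.1871

Chained into 1 loop(s):
  loop 1: 8 segments, perimeter = 6.1113
Total perimeter = 6.111

loops=1 perimeter=6.111


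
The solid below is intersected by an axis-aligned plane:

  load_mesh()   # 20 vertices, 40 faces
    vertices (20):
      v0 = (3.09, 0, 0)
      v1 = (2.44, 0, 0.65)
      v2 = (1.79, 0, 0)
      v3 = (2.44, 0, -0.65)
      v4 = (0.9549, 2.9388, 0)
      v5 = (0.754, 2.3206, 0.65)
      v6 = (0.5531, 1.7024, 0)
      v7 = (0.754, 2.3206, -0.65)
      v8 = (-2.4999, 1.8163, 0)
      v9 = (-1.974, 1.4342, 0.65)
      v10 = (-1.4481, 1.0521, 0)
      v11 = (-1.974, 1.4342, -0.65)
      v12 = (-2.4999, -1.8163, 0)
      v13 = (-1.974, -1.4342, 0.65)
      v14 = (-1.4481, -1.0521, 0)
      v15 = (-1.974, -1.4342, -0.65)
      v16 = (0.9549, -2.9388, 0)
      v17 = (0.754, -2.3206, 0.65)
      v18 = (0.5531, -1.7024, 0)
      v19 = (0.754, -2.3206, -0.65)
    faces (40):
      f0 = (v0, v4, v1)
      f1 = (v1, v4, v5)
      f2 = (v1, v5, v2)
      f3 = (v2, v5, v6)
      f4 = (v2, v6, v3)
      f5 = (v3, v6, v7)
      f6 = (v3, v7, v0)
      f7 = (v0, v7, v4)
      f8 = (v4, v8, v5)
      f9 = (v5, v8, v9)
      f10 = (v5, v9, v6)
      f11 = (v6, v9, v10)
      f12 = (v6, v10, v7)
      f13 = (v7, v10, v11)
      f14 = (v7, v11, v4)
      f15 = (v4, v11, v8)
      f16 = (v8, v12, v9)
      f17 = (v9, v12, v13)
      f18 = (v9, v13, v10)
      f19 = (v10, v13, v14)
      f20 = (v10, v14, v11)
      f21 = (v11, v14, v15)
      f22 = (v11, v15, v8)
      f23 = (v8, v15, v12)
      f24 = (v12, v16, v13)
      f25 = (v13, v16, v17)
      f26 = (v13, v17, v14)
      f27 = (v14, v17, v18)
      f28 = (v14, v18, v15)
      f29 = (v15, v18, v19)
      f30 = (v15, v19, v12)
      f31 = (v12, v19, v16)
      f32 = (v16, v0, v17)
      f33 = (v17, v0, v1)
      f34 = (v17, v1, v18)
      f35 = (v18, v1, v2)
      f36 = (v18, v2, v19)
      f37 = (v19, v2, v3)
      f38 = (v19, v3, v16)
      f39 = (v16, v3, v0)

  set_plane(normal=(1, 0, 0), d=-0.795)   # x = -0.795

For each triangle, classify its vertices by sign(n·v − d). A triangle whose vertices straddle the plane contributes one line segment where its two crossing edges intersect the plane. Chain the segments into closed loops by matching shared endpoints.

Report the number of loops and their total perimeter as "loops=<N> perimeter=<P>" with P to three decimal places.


Straddling triangles (16 of 40):
  (v4,v8,v5) [+-+] → (-0.795, 2.37024, 0)–(-0.795, 2.08053, 0.340571)  len=0.4471
  (v5,v8,v9) [+--] → (-0.795, 2.08053, 0.340571)–(-0.795, 1.81729, 0.65)  len=0.4063
  (v5,v9,v6) [+-+] → (-0.795, 1.81729, 0.65)–(-0.795, 1.55933, 0.346747)  len=0.3981
  (v6,v9,v10) [+--] → (-0.795, 1.55933, 0.346747)–(-0.795, 1.26433, 0)  len=0.4553
  (v6,v10,v7) [+-+] → (-0.795, 1.26433, 0)–(-0.795, 1.42831, -0.192777)  len=0.2531
  (v7,v10,v11) [+--] → (-0.795, 1.42831, -0.192777)–(-0.795, 1.81729, -0.65)  len=0.6003
  (v7,v11,v4) [+-+] → (-0.795, 1.81729, -0.65)–(-0.795, 2.03986, -0.388349)  len=0.3435
  (v4,v11,v8) [+--] → (-0.795, 2.03986, -0.388349)–(-0.795, 2.37024, 0)  len=0.5099
  (v12,v16,v13) [-+-] → (-0.795, -2.37024, 0)–(-0.795, -2.03986, 0.388349)  len=0.5099
  (v13,v16,v17) [-++] → (-0.795, -2.03986, 0.388349)–(-0.795, -1.81729, 0.65)  len=0.3435
  (v13,v17,v14) [-+-] → (-0.795, -1.81729, 0.65)–(-0.795, -1.42831, 0.192777)  len=0.6003
  (v14,v17,v18) [-++] → (-0.795, -1.42831, 0.192777)–(-0.795, -1.26433, 0)  len=0.2531
  (v14,v18,v15) [-+-] → (-0.795, -1.26433, 0)–(-0.795, -1.55933, -0.346747)  len=0.4553
  (v15,v18,v19) [-++] → (-0.795, -1.55933, -0.346747)–(-0.795, -1.81729, -0.65)  len=0.3981
  (v15,v19,v12) [-+-] → (-0.795, -1.81729, -0.65)–(-0.795, -2.08053, -0.340571)  len=0.4063
  (v12,v19,v16) [-++] → (-0.795, -2.08053, -0.340571)–(-0.795, -2.37024, 0)  len=0.4471

Chained into 2 loop(s):
  loop 1: 8 segments, perimeter = 3.4135
  loop 2: 8 segments, perimeter = 3.4135
Total perimeter = 6.827

loops=2 perimeter=6.827


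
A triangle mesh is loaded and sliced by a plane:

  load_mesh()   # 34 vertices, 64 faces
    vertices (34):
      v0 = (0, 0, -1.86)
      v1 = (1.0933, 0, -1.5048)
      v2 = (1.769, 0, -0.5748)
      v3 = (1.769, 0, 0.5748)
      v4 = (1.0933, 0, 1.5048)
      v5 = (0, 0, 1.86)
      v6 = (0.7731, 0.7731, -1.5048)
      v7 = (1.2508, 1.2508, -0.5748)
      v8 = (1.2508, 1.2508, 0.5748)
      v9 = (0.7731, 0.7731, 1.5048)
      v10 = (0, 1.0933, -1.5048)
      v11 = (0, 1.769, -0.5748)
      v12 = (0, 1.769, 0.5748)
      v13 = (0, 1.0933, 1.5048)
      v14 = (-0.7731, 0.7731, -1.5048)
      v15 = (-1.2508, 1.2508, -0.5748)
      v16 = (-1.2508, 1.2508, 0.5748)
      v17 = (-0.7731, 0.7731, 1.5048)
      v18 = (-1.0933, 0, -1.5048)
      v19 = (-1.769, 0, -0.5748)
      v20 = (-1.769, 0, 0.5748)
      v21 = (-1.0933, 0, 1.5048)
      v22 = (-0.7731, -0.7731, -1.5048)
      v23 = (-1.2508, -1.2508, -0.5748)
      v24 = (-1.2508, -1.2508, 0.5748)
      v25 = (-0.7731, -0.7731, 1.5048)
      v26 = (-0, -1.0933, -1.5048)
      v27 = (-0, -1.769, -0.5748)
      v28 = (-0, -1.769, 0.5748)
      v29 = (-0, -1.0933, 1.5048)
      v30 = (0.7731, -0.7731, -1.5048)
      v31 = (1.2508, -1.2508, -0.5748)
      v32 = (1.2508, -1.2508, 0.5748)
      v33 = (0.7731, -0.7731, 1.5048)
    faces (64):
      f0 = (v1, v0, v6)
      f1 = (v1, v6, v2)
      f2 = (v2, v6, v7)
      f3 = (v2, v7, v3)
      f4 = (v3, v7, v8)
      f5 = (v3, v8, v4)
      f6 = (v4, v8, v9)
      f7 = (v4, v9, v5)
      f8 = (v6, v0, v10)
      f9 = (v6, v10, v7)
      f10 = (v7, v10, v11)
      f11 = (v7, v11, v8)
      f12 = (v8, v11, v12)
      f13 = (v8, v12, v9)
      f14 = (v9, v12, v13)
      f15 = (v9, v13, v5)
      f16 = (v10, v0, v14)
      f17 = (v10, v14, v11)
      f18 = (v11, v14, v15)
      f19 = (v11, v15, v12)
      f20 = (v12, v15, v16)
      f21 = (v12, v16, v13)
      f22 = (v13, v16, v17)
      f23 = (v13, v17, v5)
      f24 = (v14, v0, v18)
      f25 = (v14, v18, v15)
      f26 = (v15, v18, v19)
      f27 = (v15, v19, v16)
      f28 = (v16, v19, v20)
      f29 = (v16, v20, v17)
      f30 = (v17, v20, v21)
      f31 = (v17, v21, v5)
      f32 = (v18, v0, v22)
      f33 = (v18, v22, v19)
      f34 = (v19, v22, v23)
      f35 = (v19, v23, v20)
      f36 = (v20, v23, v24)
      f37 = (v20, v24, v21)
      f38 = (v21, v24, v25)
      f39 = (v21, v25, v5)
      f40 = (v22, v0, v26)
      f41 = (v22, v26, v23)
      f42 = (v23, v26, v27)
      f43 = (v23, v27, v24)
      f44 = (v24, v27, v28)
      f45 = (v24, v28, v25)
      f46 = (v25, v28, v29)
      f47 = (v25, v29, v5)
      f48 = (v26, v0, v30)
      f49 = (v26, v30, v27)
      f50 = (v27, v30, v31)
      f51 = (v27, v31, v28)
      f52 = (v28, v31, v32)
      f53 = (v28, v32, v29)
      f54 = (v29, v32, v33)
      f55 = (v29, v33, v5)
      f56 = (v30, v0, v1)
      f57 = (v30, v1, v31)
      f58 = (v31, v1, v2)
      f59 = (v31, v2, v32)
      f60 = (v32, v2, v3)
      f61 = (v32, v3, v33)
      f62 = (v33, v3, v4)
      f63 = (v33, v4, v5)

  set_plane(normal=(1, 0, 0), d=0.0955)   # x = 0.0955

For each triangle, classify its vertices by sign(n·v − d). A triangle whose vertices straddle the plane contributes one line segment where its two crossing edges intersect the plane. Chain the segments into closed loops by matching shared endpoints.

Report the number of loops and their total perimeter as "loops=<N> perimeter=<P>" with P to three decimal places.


loops=1 perimeter=11.313

Straddling triangles (20 of 64):
  (v1,v0,v6) [+-+] → (0.0955, 0, -1.82897)–(0.0955, 0.0955, -1.81612)  len=0.0964
  (v4,v9,v5) [++-] → (0.0955, 0.0955, 1.81612)–(0.0955, 0, 1.82897)  len=0.0964
  (v6,v0,v10) [+--] → (0.0955, 0.0955, -1.81612)–(0.0955, 1.05375, -1.5048)  len=1.0076
  (v6,v10,v7) [+-+] → (0.0955, 1.05375, -1.5048)–(0.0955, 1.10533, -1.43379)  len=0.0878
  (v7,v10,v11) [+--] → (0.0955, 1.10533, -1.43379)–(0.0955, 1.72943, -0.5748)  len=1.0618
  (v7,v11,v8) [+-+] → (0.0955, 1.72943, -0.5748)–(0.0955, 1.72943, -0.487027)  len=0.0878
  (v8,v11,v12) [+--] → (0.0955, 1.72943, -0.487027)–(0.0955, 1.72943, 0.5748)  len=1.0618
  (v8,v12,v9) [+-+] → (0.0955, 1.72943, 0.5748)–(0.0955, 1.64598, 0.689682)  len=0.1420
  (v9,v12,v13) [+--] → (0.0955, 1.64598, 0.689682)–(0.0955, 1.05375, 1.5048)  len=1.0075
  (v9,v13,v5) [+--] → (0.0955, 1.05375, 1.5048)–(0.0955, 0.0955, 1.81612)  len=1.0076
  (v26,v0,v30) [--+] → (0.0955, -0.0955, -1.81612)–(0.0955, -1.05375, -1.5048)  len=1.0076
  (v26,v30,v27) [-+-] → (0.0955, -1.05375, -1.5048)–(0.0955, -1.64598, -0.689682)  len=1.0075
  (v27,v30,v31) [-++] → (0.0955, -1.64598, -0.689682)–(0.0955, -1.72943, -0.5748)  len=0.1420
  (v27,v31,v28) [-+-] → (0.0955, -1.72943, -0.5748)–(0.0955, -1.72943, 0.487027)  len=1.0618
  (v28,v31,v32) [-++] → (0.0955, -1.72943, 0.487027)–(0.0955, -1.72943, 0.5748)  len=0.0878
  (v28,v32,v29) [-+-] → (0.0955, -1.72943, 0.5748)–(0.0955, -1.10533, 1.43379)  len=1.0618
  (v29,v32,v33) [-++] → (0.0955, -1.10533, 1.43379)–(0.0955, -1.05375, 1.5048)  len=0.0878
  (v29,v33,v5) [-+-] → (0.0955, -1.05375, 1.5048)–(0.0955, -0.0955, 1.81612)  len=1.0076
  (v30,v0,v1) [+-+] → (0.0955, -0.0955, -1.81612)–(0.0955, 0, -1.82897)  len=0.0964
  (v33,v4,v5) [++-] → (0.0955, 0, 1.82897)–(0.0955, -0.0955, 1.81612)  len=0.0964

Chained into 1 loop(s):
  loop 1: 20 segments, perimeter = 11.3130
Total perimeter = 11.313


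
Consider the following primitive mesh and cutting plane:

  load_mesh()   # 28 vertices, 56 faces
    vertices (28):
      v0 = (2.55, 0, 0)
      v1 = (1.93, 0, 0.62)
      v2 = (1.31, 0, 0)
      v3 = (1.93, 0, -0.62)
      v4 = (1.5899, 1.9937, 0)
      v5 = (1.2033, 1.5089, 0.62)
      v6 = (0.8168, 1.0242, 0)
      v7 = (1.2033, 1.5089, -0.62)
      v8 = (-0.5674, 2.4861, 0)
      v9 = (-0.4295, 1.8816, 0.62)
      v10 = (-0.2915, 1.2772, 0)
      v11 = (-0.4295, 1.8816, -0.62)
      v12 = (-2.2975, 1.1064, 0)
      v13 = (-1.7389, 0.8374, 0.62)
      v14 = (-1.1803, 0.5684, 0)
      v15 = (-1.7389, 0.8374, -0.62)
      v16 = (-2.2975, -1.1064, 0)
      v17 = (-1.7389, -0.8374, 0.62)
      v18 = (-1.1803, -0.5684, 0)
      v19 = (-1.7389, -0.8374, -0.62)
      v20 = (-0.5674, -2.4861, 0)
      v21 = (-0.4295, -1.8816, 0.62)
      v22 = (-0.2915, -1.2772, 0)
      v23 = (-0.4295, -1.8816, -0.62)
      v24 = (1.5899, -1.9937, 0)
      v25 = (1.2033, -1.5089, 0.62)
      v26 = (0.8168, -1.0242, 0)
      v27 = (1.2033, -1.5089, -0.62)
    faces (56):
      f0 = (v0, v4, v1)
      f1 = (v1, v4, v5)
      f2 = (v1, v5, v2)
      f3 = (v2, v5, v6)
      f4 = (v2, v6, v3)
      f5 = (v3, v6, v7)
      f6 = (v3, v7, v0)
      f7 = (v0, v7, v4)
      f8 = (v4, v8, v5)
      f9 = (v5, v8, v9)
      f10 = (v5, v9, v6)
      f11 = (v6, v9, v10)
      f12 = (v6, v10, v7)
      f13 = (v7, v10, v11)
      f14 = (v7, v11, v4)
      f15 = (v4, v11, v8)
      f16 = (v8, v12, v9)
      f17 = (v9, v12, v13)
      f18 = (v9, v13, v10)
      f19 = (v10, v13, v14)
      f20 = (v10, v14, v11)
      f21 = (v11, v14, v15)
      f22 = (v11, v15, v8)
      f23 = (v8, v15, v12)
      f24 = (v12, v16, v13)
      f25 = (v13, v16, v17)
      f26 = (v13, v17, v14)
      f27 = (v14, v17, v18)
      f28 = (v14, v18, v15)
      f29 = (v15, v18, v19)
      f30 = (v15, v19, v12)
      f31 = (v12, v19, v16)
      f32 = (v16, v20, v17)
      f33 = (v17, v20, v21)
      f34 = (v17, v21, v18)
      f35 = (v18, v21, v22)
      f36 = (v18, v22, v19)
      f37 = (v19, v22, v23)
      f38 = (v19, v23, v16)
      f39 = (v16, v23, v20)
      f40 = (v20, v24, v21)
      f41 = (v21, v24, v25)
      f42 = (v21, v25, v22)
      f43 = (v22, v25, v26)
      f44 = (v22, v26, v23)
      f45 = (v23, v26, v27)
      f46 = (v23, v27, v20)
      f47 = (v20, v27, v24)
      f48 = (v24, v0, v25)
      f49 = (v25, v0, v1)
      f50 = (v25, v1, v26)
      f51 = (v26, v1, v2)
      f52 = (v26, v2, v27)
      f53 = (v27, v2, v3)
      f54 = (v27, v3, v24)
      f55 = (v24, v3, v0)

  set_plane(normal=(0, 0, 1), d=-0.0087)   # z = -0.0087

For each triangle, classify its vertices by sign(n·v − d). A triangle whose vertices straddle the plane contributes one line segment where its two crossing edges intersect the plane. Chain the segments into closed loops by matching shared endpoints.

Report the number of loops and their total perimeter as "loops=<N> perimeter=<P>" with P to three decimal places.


loops=2 perimeter=23.447

Straddling triangles (28 of 56):
  (v2,v6,v3) [++-] → (0.832421, 1.00983, -0.0087)–(1.3187, 0, -0.0087)  len=1.1208
  (v3,v6,v7) [-+-] → (0.832421, 1.00983, -0.0087)–(0.822223, 1.031, -0.0087)  len=0.0235
  (v3,v7,v0) [--+] → (2.5311, 0.0211733, -0.0087)–(2.5413, 0, -0.0087)  len=0.0235
  (v0,v7,v4) [+-+] → (2.5311, 0.0211733, -0.0087)–(1.58448, 1.9869, -0.0087)  len=2.1818
  (v6,v10,v7) [++-] → (-0.270525, 1.28045, -0.0087)–(0.822223, 1.031, -0.0087)  len=1.1209
  (v7,v10,v11) [-+-] → (-0.270525, 1.28045, -0.0087)–(-0.293436, 1.28568, -0.0087)  len=0.0235
  (v7,v11,v4) [--+] → (1.56156, 1.99213, -0.0087)–(1.58448, 1.9869, -0.0087)  len=0.0235
  (v4,v11,v8) [+-+] → (1.56156, 1.99213, -0.0087)–(-0.565465, 2.47762, -0.0087)  len=2.1817
  (v10,v14,v11) [++-] → (-1.16976, 0.586827, -0.0087)–(-0.293436, 1.28568, -0.0087)  len=1.1209
  (v11,v14,v15) [-+-] → (-1.16976, 0.586827, -0.0087)–(-1.18814, 0.572175, -0.0087)  len=0.0235
  (v11,v15,v8) [--+] → (-0.583839, 2.46297, -0.0087)–(-0.565465, 2.47762, -0.0087)  len=0.0235
  (v8,v15,v12) [+-+] → (-0.583839, 2.46297, -0.0087)–(-2.28966, 1.10263, -0.0087)  len=2.1818
  (v14,v18,v15) [++-] → (-1.18814, -0.548673, -0.0087)–(-1.18814, 0.572175, -0.0087)  len=1.1208
  (v15,v18,v19) [-+-] → (-1.18814, -0.548673, -0.0087)–(-1.18814, -0.572175, -0.0087)  len=0.0235
  (v15,v19,v12) [--+] → (-2.28966, 1.07912, -0.0087)–(-2.28966, 1.10263, -0.0087)  len=0.0235
  (v12,v19,v16) [+-+] → (-2.28966, 1.07912, -0.0087)–(-2.28966, -1.10263, -0.0087)  len=2.1817
  (v18,v22,v19) [++-] → (-0.31181, -1.27103, -0.0087)–(-1.18814, -0.572175, -0.0087)  len=1.1209
  (v19,v22,v23) [-+-] → (-0.31181, -1.27103, -0.0087)–(-0.293436, -1.28568, -0.0087)  len=0.0235
  (v19,v23,v16) [--+] → (-2.27129, -1.11728, -0.0087)–(-2.28966, -1.10263, -0.0087)  len=0.0235
  (v16,v23,v20) [+-+] → (-2.27129, -1.11728, -0.0087)–(-0.565465, -2.47762, -0.0087)  len=2.1818
  (v22,v26,v23) [++-] → (0.799312, -1.03623, -0.0087)–(-0.293436, -1.28568, -0.0087)  len=1.1209
  (v23,v26,v27) [-+-] → (0.799312, -1.03623, -0.0087)–(0.822223, -1.031, -0.0087)  len=0.0235
  (v23,v27,v20) [--+] → (-0.542553, -2.47239, -0.0087)–(-0.565465, -2.47762, -0.0087)  len=0.0235
  (v20,v27,v24) [+-+] → (-0.542553, -2.47239, -0.0087)–(1.58448, -1.9869, -0.0087)  len=2.1817
  (v26,v2,v27) [++-] → (1.3085, -0.0211733, -0.0087)–(0.822223, -1.031, -0.0087)  len=1.1208
  (v27,v2,v3) [-+-] → (1.3085, -0.0211733, -0.0087)–(1.3187, 0, -0.0087)  len=0.0235
  (v27,v3,v24) [--+] → (1.59467, -1.96572, -0.0087)–(1.58448, -1.9869, -0.0087)  len=0.0235
  (v24,v3,v0) [+-+] → (1.59467, -1.96572, -0.0087)–(2.5413, 0, -0.0087)  len=2.1818

Chained into 2 loop(s):
  loop 1: 14 segments, perimeter = 8.0104
  loop 2: 14 segments, perimeter = 15.4369
Total perimeter = 23.447


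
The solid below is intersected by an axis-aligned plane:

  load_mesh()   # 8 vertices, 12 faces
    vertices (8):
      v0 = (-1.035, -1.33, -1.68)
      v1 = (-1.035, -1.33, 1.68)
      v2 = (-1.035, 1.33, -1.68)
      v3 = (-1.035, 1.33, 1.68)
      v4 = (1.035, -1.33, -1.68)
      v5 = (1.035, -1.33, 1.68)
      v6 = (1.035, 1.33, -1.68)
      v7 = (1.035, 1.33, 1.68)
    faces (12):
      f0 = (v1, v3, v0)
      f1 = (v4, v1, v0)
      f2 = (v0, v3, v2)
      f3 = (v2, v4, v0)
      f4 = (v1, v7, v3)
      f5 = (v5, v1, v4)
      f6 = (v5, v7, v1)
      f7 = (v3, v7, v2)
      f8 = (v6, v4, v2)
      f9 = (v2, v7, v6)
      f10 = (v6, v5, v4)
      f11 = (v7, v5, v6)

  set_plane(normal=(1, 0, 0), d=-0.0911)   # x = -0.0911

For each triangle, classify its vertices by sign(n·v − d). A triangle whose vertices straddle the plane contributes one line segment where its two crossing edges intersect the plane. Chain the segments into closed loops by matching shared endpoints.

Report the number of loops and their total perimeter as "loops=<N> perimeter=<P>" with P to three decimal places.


loops=1 perimeter=12.040

Straddling triangles (8 of 12):
  (v4,v1,v0) [+--] → (-0.0911, -1.33, 0.147872)–(-0.0911, -1.33, -1.68)  len=1.8279
  (v2,v4,v0) [-+-] → (-0.0911, 0.117066, -1.68)–(-0.0911, -1.33, -1.68)  len=1.4471
  (v1,v7,v3) [-+-] → (-0.0911, -0.117066, 1.68)–(-0.0911, 1.33, 1.68)  len=1.4471
  (v5,v1,v4) [+-+] → (-0.0911, -1.33, 1.68)–(-0.0911, -1.33, 0.147872)  len=1.5321
  (v5,v7,v1) [++-] → (-0.0911, -0.117066, 1.68)–(-0.0911, -1.33, 1.68)  len=1.2129
  (v3,v7,v2) [-+-] → (-0.0911, 1.33, 1.68)–(-0.0911, 1.33, -0.147872)  len=1.8279
  (v6,v4,v2) [++-] → (-0.0911, 0.117066, -1.68)–(-0.0911, 1.33, -1.68)  len=1.2129
  (v2,v7,v6) [-++] → (-0.0911, 1.33, -0.147872)–(-0.0911, 1.33, -1.68)  len=1.5321

Chained into 1 loop(s):
  loop 1: 8 segments, perimeter = 12.0400
Total perimeter = 12.040


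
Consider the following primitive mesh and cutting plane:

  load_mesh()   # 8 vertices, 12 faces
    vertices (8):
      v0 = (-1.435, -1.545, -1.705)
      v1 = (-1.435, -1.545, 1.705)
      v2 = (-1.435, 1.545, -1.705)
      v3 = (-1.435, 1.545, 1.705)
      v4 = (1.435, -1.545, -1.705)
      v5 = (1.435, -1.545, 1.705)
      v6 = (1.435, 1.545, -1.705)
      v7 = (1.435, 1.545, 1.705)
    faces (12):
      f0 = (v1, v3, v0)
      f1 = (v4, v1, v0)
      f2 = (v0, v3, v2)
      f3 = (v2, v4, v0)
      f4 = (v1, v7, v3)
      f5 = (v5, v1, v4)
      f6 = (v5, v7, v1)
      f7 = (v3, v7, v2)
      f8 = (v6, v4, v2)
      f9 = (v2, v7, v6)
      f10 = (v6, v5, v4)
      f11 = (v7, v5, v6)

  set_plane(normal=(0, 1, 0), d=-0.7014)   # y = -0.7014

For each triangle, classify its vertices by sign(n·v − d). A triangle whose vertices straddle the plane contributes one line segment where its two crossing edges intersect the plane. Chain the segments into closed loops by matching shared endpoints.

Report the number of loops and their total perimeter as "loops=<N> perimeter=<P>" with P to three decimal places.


Straddling triangles (8 of 12):
  (v1,v3,v0) [-+-] → (-1.435, -0.7014, 1.705)–(-1.435, -0.7014, -0.774037)  len=2.4790
  (v0,v3,v2) [-++] → (-1.435, -0.7014, -0.774037)–(-1.435, -0.7014, -1.705)  len=0.9310
  (v2,v4,v0) [+--] → (0.651462, -0.7014, -1.705)–(-1.435, -0.7014, -1.705)  len=2.0865
  (v1,v7,v3) [-++] → (-0.651462, -0.7014, 1.705)–(-1.435, -0.7014, 1.705)  len=0.7835
  (v5,v7,v1) [-+-] → (1.435, -0.7014, 1.705)–(-0.651462, -0.7014, 1.705)  len=2.0865
  (v6,v4,v2) [+-+] → (1.435, -0.7014, -1.705)–(0.651462, -0.7014, -1.705)  len=0.7835
  (v6,v5,v4) [+--] → (1.435, -0.7014, 0.774037)–(1.435, -0.7014, -1.705)  len=2.4790
  (v7,v5,v6) [+-+] → (1.435, -0.7014, 1.705)–(1.435, -0.7014, 0.774037)  len=0.9310

Chained into 1 loop(s):
  loop 1: 8 segments, perimeter = 12.5600
Total perimeter = 12.560

loops=1 perimeter=12.560


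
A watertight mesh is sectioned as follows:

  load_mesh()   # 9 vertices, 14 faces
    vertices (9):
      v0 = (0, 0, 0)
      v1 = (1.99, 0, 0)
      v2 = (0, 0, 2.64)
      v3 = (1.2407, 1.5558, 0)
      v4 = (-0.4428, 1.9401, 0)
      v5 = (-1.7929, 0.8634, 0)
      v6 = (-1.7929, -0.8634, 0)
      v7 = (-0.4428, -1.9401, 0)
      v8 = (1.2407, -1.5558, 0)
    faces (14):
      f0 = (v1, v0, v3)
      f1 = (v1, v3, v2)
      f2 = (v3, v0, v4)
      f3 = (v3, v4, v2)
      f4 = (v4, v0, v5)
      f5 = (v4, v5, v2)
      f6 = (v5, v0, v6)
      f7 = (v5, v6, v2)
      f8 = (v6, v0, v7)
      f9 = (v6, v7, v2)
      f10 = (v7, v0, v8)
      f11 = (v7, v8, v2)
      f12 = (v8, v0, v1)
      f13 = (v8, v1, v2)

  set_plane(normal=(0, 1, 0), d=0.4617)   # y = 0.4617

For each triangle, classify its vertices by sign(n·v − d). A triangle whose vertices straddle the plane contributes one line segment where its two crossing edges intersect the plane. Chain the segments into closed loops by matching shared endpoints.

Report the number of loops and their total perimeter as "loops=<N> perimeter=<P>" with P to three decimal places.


loops=1 perimeter=9.027

Straddling triangles (8 of 14):
  (v1,v0,v3) [--+] → (0.368191, 0.4617, 0)–(1.76764, 0.4617, 0)  len=1.3994
  (v1,v3,v2) [-+-] → (1.76764, 0.4617, 0)–(0.368191, 0.4617, 1.85655)  len=2.3249
  (v3,v0,v4) [+-+] → (0.368191, 0.4617, 0)–(-0.105376, 0.4617, 0)  len=0.4736
  (v3,v4,v2) [++-] → (-0.105376, 0.4617, 2.01174)–(0.368191, 0.4617, 1.85655)  len=0.4983
  (v4,v0,v5) [+-+] → (-0.105376, 0.4617, 0)–(-0.958747, 0.4617, 0)  len=0.8534
  (v4,v5,v2) [++-] → (-0.958747, 0.4617, 1.22827)–(-0.105376, 0.4617, 2.01174)  len=1.1585
  (v5,v0,v6) [+--] → (-0.958747, 0.4617, 0)–(-1.7929, 0.4617, 0)  len=0.8342
  (v5,v6,v2) [+--] → (-1.7929, 0.4617, 0)–(-0.958747, 0.4617, 1.22827)  len=1.4847

Chained into 1 loop(s):
  loop 1: 8 segments, perimeter = 9.0270
Total perimeter = 9.027


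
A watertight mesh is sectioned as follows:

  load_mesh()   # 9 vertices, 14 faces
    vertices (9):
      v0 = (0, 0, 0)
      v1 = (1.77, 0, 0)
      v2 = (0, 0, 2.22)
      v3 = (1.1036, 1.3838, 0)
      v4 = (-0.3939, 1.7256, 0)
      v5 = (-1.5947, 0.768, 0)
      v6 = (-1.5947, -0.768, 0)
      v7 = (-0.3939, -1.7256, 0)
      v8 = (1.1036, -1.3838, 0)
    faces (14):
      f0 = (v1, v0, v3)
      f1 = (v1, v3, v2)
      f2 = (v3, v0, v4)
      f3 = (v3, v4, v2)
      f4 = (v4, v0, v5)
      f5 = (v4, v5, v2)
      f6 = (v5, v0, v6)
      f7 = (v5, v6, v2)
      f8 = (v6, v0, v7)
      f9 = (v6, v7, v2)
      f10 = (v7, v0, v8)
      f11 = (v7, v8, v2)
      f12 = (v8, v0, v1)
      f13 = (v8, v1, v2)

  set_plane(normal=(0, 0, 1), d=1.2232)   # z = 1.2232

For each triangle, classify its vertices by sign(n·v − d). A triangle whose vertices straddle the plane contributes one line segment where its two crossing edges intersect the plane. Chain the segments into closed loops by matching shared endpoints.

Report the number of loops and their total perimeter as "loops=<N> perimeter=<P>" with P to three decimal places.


Straddling triangles (7 of 14):
  (v1,v3,v2) [--+] → (0.495526, 0.621339, 1.2232)–(0.794746, 0, 1.2232)  len=0.6896
  (v3,v4,v2) [--+] → (-0.176865, 0.77481, 1.2232)–(0.495526, 0.621339, 1.2232)  len=0.6897
  (v4,v5,v2) [--+] → (-0.716035, 0.344839, 1.2232)–(-0.176865, 0.77481, 1.2232)  len=0.6896
  (v5,v6,v2) [--+] → (-0.716035, -0.344839, 1.2232)–(-0.716035, 0.344839, 1.2232)  len=0.6897
  (v6,v7,v2) [--+] → (-0.176865, -0.77481, 1.2232)–(-0.716035, -0.344839, 1.2232)  len=0.6896
  (v7,v8,v2) [--+] → (0.495526, -0.621339, 1.2232)–(-0.176865, -0.77481, 1.2232)  len=0.6897
  (v8,v1,v2) [--+] → (0.794746, 0, 1.2232)–(0.495526, -0.621339, 1.2232)  len=0.6896

Chained into 1 loop(s):
  loop 1: 7 segments, perimeter = 4.8276
Total perimeter = 4.828

loops=1 perimeter=4.828


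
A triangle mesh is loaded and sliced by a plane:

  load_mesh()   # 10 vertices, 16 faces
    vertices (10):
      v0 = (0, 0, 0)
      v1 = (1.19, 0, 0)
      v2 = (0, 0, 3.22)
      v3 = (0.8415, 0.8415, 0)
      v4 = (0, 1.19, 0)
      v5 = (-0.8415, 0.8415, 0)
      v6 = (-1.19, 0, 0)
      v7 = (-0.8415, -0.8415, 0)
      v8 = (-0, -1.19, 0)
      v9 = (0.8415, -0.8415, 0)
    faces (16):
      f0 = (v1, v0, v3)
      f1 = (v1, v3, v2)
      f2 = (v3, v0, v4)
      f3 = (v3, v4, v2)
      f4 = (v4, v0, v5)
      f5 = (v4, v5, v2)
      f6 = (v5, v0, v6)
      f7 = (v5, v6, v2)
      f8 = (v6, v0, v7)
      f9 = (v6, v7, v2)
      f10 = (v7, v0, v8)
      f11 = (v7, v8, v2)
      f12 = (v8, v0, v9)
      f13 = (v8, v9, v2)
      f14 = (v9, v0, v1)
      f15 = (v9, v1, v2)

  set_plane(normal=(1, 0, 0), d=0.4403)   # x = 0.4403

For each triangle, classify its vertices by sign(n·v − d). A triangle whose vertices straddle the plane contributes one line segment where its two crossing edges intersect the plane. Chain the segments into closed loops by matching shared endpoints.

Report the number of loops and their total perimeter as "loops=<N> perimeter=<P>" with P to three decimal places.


loops=1 perimeter=6.611

Straddling triangles (8 of 16):
  (v1,v0,v3) [+-+] → (0.4403, 0, 0)–(0.4403, 0.4403, 0)  len=0.4403
  (v1,v3,v2) [++-] → (0.4403, 0.4403, 1.53519)–(0.4403, 0, 2.0286)  len=0.6613
  (v3,v0,v4) [+--] → (0.4403, 0.4403, 0)–(0.4403, 1.00765, 0)  len=0.5674
  (v3,v4,v2) [+--] → (0.4403, 1.00765, 0)–(0.4403, 0.4403, 1.53519)  len=1.6367
  (v8,v0,v9) [--+] → (0.4403, -0.4403, 0)–(0.4403, -1.00765, 0)  len=0.5674
  (v8,v9,v2) [-+-] → (0.4403, -1.00765, 0)–(0.4403, -0.4403, 1.53519)  len=1.6367
  (v9,v0,v1) [+-+] → (0.4403, -0.4403, 0)–(0.4403, 0, 0)  len=0.4403
  (v9,v1,v2) [++-] → (0.4403, 0, 2.0286)–(0.4403, -0.4403, 1.53519)  len=0.6613

Chained into 1 loop(s):
  loop 1: 8 segments, perimeter = 6.6113
Total perimeter = 6.611


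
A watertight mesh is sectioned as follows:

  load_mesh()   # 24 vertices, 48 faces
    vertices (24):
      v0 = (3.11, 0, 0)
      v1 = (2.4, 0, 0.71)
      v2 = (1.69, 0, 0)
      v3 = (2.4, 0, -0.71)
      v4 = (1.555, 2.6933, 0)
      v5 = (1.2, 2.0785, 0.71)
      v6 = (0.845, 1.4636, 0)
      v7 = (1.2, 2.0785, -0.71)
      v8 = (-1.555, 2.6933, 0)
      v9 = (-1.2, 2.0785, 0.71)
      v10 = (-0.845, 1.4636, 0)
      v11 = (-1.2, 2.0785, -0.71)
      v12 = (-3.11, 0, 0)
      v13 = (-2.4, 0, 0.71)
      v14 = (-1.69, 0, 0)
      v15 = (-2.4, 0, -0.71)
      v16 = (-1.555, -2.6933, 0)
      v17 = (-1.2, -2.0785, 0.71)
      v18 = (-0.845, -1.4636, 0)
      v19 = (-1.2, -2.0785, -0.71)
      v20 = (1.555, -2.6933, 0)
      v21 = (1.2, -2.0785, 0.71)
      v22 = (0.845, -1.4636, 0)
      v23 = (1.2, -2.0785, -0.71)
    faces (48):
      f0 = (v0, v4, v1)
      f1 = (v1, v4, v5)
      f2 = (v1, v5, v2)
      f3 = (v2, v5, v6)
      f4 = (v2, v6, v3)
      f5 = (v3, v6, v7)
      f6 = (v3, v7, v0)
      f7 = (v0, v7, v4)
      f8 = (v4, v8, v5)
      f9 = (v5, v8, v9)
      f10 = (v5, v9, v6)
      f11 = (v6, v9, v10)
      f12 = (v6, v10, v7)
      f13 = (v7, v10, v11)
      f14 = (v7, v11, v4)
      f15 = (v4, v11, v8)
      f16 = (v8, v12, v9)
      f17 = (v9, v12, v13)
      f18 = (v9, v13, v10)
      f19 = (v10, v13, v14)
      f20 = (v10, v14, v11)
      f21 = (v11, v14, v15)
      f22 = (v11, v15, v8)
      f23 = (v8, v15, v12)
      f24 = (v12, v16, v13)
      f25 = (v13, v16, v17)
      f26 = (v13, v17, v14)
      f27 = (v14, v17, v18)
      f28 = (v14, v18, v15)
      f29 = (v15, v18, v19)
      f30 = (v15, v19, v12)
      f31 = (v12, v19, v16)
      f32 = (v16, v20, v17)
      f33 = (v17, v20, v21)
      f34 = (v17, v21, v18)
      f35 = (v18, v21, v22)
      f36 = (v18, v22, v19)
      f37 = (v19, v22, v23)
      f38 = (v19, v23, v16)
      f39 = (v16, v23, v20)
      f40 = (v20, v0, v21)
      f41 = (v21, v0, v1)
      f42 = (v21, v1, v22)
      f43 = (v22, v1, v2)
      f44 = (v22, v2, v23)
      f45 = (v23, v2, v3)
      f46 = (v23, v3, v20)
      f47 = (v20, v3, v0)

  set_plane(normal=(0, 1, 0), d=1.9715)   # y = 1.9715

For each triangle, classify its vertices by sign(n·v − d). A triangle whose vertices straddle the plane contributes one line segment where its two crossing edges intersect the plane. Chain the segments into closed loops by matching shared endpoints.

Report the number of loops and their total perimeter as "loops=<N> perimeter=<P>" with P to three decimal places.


loops=1 perimeter=9.268

Straddling triangles (18 of 48):
  (v0,v4,v1) [-+-] → (1.97174, 1.9715, 0)–(1.78146, 1.9715, 0.190279)  len=0.2691
  (v1,v4,v5) [-++] → (1.78146, 1.9715, 0.190279)–(1.26178, 1.9715, 0.71)  len=0.7350
  (v1,v5,v2) [-+-] → (1.26178, 1.9715, 0.71)–(1.22522, 1.9715, 0.67345)  len=0.0517
  (v2,v5,v6) [-+-] → (1.22522, 1.9715, 0.67345)–(1.13823, 1.9715, 0.586451)  len=0.1230
  (v3,v6,v7) [--+] → (1.13823, 1.9715, -0.586451)–(1.26178, 1.9715, -0.71)  len=0.1747
  (v3,v7,v0) [-+-] → (1.26178, 1.9715, -0.71)–(1.29833, 1.9715, -0.67345)  len=0.0517
  (v0,v7,v4) [-++] → (1.29833, 1.9715, -0.67345)–(1.97174, 1.9715, 0)  len=0.9524
  (v5,v9,v6) [++-] → (-0.844145, 1.9715, 0.586451)–(1.13823, 1.9715, 0.586451)  len=1.9824
  (v6,v9,v10) [-+-] → (-0.844145, 1.9715, 0.586451)–(-1.13823, 1.9715, 0.586451)  len=0.2941
  (v6,v10,v7) [--+] → (0.844145, 1.9715, -0.586451)–(1.13823, 1.9715, -0.586451)  len=0.2941
  (v7,v10,v11) [+-+] → (0.844145, 1.9715, -0.586451)–(-1.13823, 1.9715, -0.586451)  len=1.9824
  (v8,v12,v9) [+-+] → (-1.97174, 1.9715, 0)–(-1.29833, 1.9715, 0.67345)  len=0.9524
  (v9,v12,v13) [+--] → (-1.29833, 1.9715, 0.67345)–(-1.26178, 1.9715, 0.71)  len=0.0517
  (v9,v13,v10) [+--] → (-1.26178, 1.9715, 0.71)–(-1.13823, 1.9715, 0.586451)  len=0.1747
  (v10,v14,v11) [--+] → (-1.22522, 1.9715, -0.67345)–(-1.13823, 1.9715, -0.586451)  len=0.1230
  (v11,v14,v15) [+--] → (-1.22522, 1.9715, -0.67345)–(-1.26178, 1.9715, -0.71)  len=0.0517
  (v11,v15,v8) [+-+] → (-1.26178, 1.9715, -0.71)–(-1.78146, 1.9715, -0.190279)  len=0.7350
  (v8,v15,v12) [+--] → (-1.78146, 1.9715, -0.190279)–(-1.97174, 1.9715, 0)  len=0.2691

Chained into 1 loop(s):
  loop 1: 18 segments, perimeter = 9.2681
Total perimeter = 9.268


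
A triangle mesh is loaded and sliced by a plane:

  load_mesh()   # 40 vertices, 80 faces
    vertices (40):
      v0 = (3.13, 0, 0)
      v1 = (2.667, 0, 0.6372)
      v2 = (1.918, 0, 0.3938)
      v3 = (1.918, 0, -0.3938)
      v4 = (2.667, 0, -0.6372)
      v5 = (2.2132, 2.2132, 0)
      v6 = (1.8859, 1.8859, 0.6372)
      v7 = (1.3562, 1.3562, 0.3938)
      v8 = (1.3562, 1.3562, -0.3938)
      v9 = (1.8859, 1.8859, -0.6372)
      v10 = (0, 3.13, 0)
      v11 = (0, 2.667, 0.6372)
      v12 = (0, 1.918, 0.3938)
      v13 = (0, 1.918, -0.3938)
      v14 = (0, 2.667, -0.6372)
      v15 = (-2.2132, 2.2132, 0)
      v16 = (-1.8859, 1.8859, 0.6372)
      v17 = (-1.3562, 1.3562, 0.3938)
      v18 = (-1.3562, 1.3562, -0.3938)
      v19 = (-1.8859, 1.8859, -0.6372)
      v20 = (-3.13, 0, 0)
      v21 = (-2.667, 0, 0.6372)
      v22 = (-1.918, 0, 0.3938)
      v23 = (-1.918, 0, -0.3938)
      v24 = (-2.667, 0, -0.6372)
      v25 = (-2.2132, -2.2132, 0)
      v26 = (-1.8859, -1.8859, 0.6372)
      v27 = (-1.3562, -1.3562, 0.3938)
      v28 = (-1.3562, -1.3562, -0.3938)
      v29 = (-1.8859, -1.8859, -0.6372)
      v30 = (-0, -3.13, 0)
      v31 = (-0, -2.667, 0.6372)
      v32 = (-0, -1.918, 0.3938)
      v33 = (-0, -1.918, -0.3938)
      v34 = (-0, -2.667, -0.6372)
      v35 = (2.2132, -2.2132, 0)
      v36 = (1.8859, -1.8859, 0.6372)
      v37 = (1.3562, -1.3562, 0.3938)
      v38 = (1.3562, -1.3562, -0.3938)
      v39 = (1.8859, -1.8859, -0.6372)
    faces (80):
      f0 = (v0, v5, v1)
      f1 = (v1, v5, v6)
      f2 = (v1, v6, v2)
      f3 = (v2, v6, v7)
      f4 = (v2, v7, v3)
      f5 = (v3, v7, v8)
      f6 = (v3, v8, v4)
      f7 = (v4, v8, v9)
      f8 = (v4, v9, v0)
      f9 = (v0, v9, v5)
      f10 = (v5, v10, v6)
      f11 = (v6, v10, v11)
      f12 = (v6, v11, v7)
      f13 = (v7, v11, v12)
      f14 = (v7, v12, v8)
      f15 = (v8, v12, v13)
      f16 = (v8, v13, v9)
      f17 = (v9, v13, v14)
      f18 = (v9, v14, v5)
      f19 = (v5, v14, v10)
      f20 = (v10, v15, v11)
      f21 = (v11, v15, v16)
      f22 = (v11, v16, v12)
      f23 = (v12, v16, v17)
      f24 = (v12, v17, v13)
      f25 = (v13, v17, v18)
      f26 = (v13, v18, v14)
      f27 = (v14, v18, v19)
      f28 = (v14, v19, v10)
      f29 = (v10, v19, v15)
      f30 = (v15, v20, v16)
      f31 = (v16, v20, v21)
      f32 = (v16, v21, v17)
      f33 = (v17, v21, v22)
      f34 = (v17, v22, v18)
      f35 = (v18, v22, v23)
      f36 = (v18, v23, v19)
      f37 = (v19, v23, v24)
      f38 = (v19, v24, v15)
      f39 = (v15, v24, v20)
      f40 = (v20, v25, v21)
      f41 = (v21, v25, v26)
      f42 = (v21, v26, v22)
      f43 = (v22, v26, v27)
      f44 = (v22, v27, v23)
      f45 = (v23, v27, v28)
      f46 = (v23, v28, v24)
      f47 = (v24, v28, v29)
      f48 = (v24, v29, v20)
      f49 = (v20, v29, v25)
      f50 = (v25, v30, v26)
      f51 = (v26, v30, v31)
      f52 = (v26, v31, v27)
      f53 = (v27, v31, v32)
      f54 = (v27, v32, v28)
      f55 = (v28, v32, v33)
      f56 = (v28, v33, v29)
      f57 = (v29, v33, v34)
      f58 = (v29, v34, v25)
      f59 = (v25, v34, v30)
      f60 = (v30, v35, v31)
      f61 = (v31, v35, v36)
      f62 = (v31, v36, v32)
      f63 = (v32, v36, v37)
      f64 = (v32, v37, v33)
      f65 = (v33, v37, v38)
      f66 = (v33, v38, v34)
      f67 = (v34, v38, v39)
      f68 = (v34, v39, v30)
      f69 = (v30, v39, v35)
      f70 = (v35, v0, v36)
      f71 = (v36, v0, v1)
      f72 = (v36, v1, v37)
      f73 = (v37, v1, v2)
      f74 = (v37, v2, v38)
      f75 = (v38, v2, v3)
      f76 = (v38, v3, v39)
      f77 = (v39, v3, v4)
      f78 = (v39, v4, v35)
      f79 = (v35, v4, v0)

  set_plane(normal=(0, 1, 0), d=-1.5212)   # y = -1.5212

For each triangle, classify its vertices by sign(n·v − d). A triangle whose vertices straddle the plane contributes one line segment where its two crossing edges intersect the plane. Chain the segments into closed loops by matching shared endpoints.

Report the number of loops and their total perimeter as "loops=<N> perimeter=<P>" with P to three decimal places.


Straddling triangles (24 of 80):
  (v20,v25,v21) [+-+] → (-2.49986, -1.5212, 0)–(-2.35509, -1.5212, 0.199233)  len=0.2463
  (v21,v25,v26) [+--] → (-2.35509, -1.5212, 0.199233)–(-2.03695, -1.5212, 0.6372)  len=0.5413
  (v21,v26,v22) [+-+] → (-2.03695, -1.5212, 0.6372)–(-1.89211, -1.5212, 0.590131)  len=0.1523
  (v22,v26,v27) [+-+] → (-1.89211, -1.5212, 0.590131)–(-1.5212, -1.5212, 0.469618)  len=0.3900
  (v24,v28,v29) [++-] → (-1.5212, -1.5212, -0.469618)–(-2.03695, -1.5212, -0.6372)  len=0.5423
  (v24,v29,v20) [+-+] → (-2.03695, -1.5212, -0.6372)–(-2.12649, -1.5212, -0.513977)  len=0.1523
  (v20,v29,v25) [+--] → (-2.12649, -1.5212, -0.513977)–(-2.49986, -1.5212, 0)  len=0.6353
  (v26,v31,v27) [--+] → (-1.18549, -1.5212, 0.424439)–(-1.5212, -1.5212, 0.469618)  len=0.3387
  (v27,v31,v32) [+--] → (-1.18549, -1.5212, 0.424439)–(-0.957886, -1.5212, 0.3938)  len=0.2297
  (v27,v32,v28) [+-+] → (-0.957886, -1.5212, 0.3938)–(-0.957886, -1.5212, -0.162483)  len=0.5563
  (v28,v32,v33) [+--] → (-0.957886, -1.5212, -0.162483)–(-0.957886, -1.5212, -0.3938)  len=0.2313
  (v28,v33,v29) [+--] → (-0.957886, -1.5212, -0.3938)–(-1.5212, -1.5212, -0.469618)  len=0.5684
  (v32,v36,v37) [--+] → (1.5212, -1.5212, 0.469618)–(0.957886, -1.5212, 0.3938)  len=0.5684
  (v32,v37,v33) [-+-] → (0.957886, -1.5212, 0.3938)–(0.957886, -1.5212, 0.162483)  len=0.2313
  (v33,v37,v38) [-++] → (0.957886, -1.5212, 0.162483)–(0.957886, -1.5212, -0.3938)  len=0.5563
  (v33,v38,v34) [-+-] → (0.957886, -1.5212, -0.3938)–(1.18549, -1.5212, -0.424439)  len=0.2297
  (v34,v38,v39) [-+-] → (1.18549, -1.5212, -0.424439)–(1.5212, -1.5212, -0.469618)  len=0.3387
  (v35,v0,v36) [-+-] → (2.49986, -1.5212, 0)–(2.12649, -1.5212, 0.513977)  len=0.6353
  (v36,v0,v1) [-++] → (2.12649, -1.5212, 0.513977)–(2.03695, -1.5212, 0.6372)  len=0.1523
  (v36,v1,v37) [-++] → (2.03695, -1.5212, 0.6372)–(1.5212, -1.5212, 0.469618)  len=0.5423
  (v38,v3,v39) [++-] → (1.89211, -1.5212, -0.590131)–(1.5212, -1.5212, -0.469618)  len=0.3900
  (v39,v3,v4) [-++] → (1.89211, -1.5212, -0.590131)–(2.03695, -1.5212, -0.6372)  len=0.1523
  (v39,v4,v35) [-+-] → (2.03695, -1.5212, -0.6372)–(2.35509, -1.5212, -0.199233)  len=0.5413
  (v35,v4,v0) [-++] → (2.35509, -1.5212, -0.199233)–(2.49986, -1.5212, 0)  len=0.2463

Chained into 2 loop(s):
  loop 1: 12 segments, perimeter = 4.5842
  loop 2: 12 segments, perimeter = 4.5842
Total perimeter = 9.168

loops=2 perimeter=9.168


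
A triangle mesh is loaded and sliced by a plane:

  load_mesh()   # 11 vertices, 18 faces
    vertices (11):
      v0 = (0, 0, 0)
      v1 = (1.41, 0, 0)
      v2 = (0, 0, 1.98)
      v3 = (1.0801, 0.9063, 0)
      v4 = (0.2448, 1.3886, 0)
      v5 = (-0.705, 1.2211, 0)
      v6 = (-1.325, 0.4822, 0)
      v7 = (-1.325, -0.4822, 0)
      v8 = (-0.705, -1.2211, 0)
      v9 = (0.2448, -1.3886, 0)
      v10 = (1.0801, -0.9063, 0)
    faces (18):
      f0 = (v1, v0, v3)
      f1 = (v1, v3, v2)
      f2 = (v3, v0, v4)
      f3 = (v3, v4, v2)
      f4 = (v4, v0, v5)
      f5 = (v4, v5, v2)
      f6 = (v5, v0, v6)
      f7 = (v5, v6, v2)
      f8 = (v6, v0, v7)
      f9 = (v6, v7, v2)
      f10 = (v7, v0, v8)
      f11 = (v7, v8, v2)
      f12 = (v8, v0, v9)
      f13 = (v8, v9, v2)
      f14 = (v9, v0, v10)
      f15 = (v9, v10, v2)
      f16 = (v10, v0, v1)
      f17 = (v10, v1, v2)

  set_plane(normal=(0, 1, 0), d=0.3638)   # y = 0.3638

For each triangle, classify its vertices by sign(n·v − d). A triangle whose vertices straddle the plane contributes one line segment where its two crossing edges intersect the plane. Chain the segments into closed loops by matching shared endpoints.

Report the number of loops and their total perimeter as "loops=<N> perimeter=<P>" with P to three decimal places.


loops=1 perimeter=6.587

Straddling triangles (10 of 18):
  (v1,v0,v3) [--+] → (0.433565, 0.3638, 0)–(1.27757, 0.3638, 0)  len=0.8440
  (v1,v3,v2) [-+-] → (1.27757, 0.3638, 0)–(0.433565, 0.3638, 1.1852)  len=1.4550
  (v3,v0,v4) [+-+] → (0.433565, 0.3638, 0)–(0.0641353, 0.3638, 0)  len=0.3694
  (v3,v4,v2) [++-] → (0.0641353, 0.3638, 1.46126)–(0.433565, 0.3638, 1.1852)  len=0.4612
  (v4,v0,v5) [+-+] → (0.0641353, 0.3638, 0)–(-0.210039, 0.3638, 0)  len=0.2742
  (v4,v5,v2) [++-] → (-0.210039, 0.3638, 1.3901)–(0.0641353, 0.3638, 1.46126)  len=0.2833
  (v5,v0,v6) [+-+] → (-0.210039, 0.3638, 0)–(-0.999658, 0.3638, 0)  len=0.7896
  (v5,v6,v2) [++-] → (-0.999658, 0.3638, 0.486172)–(-0.210039, 0.3638, 1.3901)  len=1.2002
  (v6,v0,v7) [+--] → (-0.999658, 0.3638, 0)–(-1.325, 0.3638, 0)  len=0.3253
  (v6,v7,v2) [+--] → (-1.325, 0.3638, 0)–(-0.999658, 0.3638, 0.486172)  len=0.5850

Chained into 1 loop(s):
  loop 1: 10 segments, perimeter = 6.5873
Total perimeter = 6.587


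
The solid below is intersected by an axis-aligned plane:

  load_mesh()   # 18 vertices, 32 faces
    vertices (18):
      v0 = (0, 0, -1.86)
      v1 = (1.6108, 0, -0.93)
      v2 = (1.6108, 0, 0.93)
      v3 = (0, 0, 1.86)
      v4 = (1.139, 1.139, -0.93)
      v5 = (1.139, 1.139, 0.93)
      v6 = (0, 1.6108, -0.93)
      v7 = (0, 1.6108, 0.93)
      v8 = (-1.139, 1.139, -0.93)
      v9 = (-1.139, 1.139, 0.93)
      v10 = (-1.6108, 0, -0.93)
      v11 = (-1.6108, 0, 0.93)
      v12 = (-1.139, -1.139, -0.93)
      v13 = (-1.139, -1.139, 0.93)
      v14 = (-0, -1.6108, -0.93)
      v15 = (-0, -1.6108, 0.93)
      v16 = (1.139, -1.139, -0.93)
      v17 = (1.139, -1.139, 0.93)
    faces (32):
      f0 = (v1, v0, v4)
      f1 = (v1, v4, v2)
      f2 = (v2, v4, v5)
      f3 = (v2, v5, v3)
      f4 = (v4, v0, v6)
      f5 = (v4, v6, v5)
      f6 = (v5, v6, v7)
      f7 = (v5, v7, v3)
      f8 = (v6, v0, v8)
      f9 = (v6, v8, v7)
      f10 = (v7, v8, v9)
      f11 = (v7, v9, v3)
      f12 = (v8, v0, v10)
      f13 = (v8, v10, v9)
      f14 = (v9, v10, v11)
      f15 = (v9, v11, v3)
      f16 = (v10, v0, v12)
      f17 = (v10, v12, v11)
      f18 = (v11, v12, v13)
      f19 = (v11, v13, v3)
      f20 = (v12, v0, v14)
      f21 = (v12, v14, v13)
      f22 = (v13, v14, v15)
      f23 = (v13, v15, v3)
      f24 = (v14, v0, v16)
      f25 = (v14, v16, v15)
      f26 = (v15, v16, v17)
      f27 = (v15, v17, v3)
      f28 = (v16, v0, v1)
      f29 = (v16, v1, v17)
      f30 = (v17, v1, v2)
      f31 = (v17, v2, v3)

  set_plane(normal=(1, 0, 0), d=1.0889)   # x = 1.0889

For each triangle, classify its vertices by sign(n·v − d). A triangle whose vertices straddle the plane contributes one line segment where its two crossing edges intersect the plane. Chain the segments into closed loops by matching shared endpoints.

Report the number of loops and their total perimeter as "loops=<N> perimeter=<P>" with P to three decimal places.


Straddling triangles (12 of 32):
  (v1,v0,v4) [+-+] → (1.0889, 0, -1.23132)–(1.0889, 1.0889, -0.970907)  len=1.1196
  (v2,v5,v3) [++-] → (1.0889, 1.0889, 0.970907)–(1.0889, 0, 1.23132)  len=1.1196
  (v4,v0,v6) [+--] → (1.0889, 1.0889, -0.970907)–(1.0889, 1.15975, -0.93)  len=0.0818
  (v4,v6,v5) [+-+] → (1.0889, 1.15975, -0.93)–(1.0889, 1.15975, 0.848186)  len=1.7782
  (v5,v6,v7) [+--] → (1.0889, 1.15975, 0.848186)–(1.0889, 1.15975, 0.93)  len=0.0818
  (v5,v7,v3) [+--] → (1.0889, 1.15975, 0.93)–(1.0889, 1.0889, 0.970907)  len=0.0818
  (v14,v0,v16) [--+] → (1.0889, -1.0889, -0.970907)–(1.0889, -1.15975, -0.93)  len=0.0818
  (v14,v16,v15) [-+-] → (1.0889, -1.15975, -0.93)–(1.0889, -1.15975, -0.848186)  len=0.0818
  (v15,v16,v17) [-++] → (1.0889, -1.15975, -0.848186)–(1.0889, -1.15975, 0.93)  len=1.7782
  (v15,v17,v3) [-+-] → (1.0889, -1.15975, 0.93)–(1.0889, -1.0889, 0.970907)  len=0.0818
  (v16,v0,v1) [+-+] → (1.0889, -1.0889, -0.970907)–(1.0889, 0, -1.23132)  len=1.1196
  (v17,v2,v3) [++-] → (1.0889, 0, 1.23132)–(1.0889, -1.0889, 0.970907)  len=1.1196

Chained into 1 loop(s):
  loop 1: 12 segments, perimeter = 8.5257
Total perimeter = 8.526

loops=1 perimeter=8.526
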